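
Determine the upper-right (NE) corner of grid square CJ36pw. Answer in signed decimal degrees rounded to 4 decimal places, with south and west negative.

6.9583, -132.6667

Field C=2, J=9: +2·20° lon, +9·10° lat → SW at lon -140°, lat 0°.
Square 3, 6: +3·2° lon, +6·1° lat → SW at lon -134°, lat 6°.
Subsquare p=15, w=22: +15·0.0833333° lon, +22·0.0416667° lat → SW at lon -132.75°, lat 6.91667°.
Cell spans 0.0833333° lon × 0.0416667° lat. NE corner is SW corner plus one full cell.
latitude 6.9583, longitude -132.6667.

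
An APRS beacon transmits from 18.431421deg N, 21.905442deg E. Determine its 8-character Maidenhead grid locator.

KK08wk83

Add 180° to longitude and 90° to latitude: 201.90544, 108.43142.
Field: lon ⌊201.90544/20⌋ = 10 → K; lat ⌊108.43142/10⌋ = 10 → K.
Square: lon ⌊1.90544/2⌋ = 0; lat ⌊8.43142/1⌋ = 8.
Subsquare: lon ⌊1.90544/0.0833333⌋ = 22 → w; lat ⌊0.43142/0.0416667⌋ = 10 → k.
Extended square: lon ⌊0.07211/0.00833333⌋ = 8; lat ⌊0.01475/0.00416667⌋ = 3.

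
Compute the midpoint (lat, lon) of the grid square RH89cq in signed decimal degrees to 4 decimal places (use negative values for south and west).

-10.3125, 176.2083

Field R=17, H=7: +17·20° lon, +7·10° lat → SW at lon 160°, lat -20°.
Square 8, 9: +8·2° lon, +9·1° lat → SW at lon 176°, lat -11°.
Subsquare c=2, q=16: +2·0.0833333° lon, +16·0.0416667° lat → SW at lon 176.167°, lat -10.3333°.
Cell spans 0.0833333° lon × 0.0416667° lat. Centre is SW corner plus half of each.
latitude -10.3125, longitude 176.2083.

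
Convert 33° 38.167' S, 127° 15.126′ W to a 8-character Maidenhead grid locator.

CF66ii97

Offset from 180°W / 90°S: lon 52.74790°, lat 56.36388°.
Field (20°×10°, letters A–R): 52.74790/20 → 2 → C, 56.36388/10 → 5 → F; chars CF.
Square (2°×1°, digits 0–9): 12.74790/2 → 6, 6.36388/1 → 6; chars 66.
Subsquare (5′×2.5′, letters a–x): 0.74790/0.0833333 → 8 → i, 0.36388/0.0416667 → 8 → i; chars ii.
Extended square (30″×15″, digits 0–9): 0.08123/0.00833333 → 9, 0.03055/0.00416667 → 7; chars 97.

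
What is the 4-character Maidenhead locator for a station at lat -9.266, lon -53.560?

Add 180° to longitude and 90° to latitude: 126.44, 80.73.
Field (20°×10°, letters A–R): 126.44/20 → 6 → G, 80.73/10 → 8 → I; chars GI.
Square (2°×1°, digits 0–9): 6.44/2 → 3, 0.73/1 → 0; chars 30.

GI30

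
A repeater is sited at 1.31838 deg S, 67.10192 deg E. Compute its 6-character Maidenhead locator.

Offset from 180°W / 90°S: lon 247.1019°, lat 88.6816°.
Field: lon ⌊247.1019/20⌋ = 12 → M; lat ⌊88.6816/10⌋ = 8 → I.
Square: lon ⌊7.1019/2⌋ = 3; lat ⌊8.6816/1⌋ = 8.
Subsquare: lon ⌊1.1019/0.0833333⌋ = 13 → n; lat ⌊0.6816/0.0416667⌋ = 16 → q.

MI38nq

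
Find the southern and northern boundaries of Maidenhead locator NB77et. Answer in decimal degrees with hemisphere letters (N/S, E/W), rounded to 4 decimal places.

Field N=13, B=1: +13·20° lon, +1·10° lat → SW at lon 80°, lat -80°.
Square 7, 7: +7·2° lon, +7·1° lat → SW at lon 94°, lat -73°.
Subsquare e=4, t=19: +4·0.0833333° lon, +19·0.0416667° lat → SW at lon 94.3333°, lat -72.2083°.
Cell spans 0.0833333° lon × 0.0416667° lat.
south 72.2083° S, north 72.1667° S.

72.2083° S, 72.1667° S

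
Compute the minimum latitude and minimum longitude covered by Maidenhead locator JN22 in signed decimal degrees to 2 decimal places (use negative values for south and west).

42.00, 4.00

Field J=9, N=13: +9·20° lon, +13·10° lat → SW at lon 0°, lat 40°.
Square 2, 2: +2·2° lon, +2·1° lat → SW at lon 4°, lat 42°.
latitude 42.00, longitude 4.00.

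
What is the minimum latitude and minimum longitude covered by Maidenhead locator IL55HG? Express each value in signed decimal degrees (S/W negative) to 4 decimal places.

Field I=8, L=11: +8·20° lon, +11·10° lat → SW at lon -20°, lat 20°.
Square 5, 5: +5·2° lon, +5·1° lat → SW at lon -10°, lat 25°.
Subsquare h=7, g=6: +7·0.0833333° lon, +6·0.0416667° lat → SW at lon -9.41667°, lat 25.25°.
latitude 25.2500, longitude -9.4167.

25.2500, -9.4167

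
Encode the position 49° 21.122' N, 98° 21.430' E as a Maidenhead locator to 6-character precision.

NN99ei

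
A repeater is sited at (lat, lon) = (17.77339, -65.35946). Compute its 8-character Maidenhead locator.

Shift to the Maidenhead origin (180°W, 90°S): lon 114.64054, lat 107.77339.
Field (20°×10°, letters A–R): lon ⌊114.64054/20⌋ = 5 → F; lat ⌊107.77339/10⌋ = 10 → K.
Square (2°×1°, digits 0–9): lon ⌊14.64054/2⌋ = 7; lat ⌊7.77339/1⌋ = 7.
Subsquare (5′×2.5′, letters a–x): lon ⌊0.64054/0.0833333⌋ = 7 → h; lat ⌊0.77339/0.0416667⌋ = 18 → s.
Extended square (30″×15″, digits 0–9): lon ⌊0.05721/0.00833333⌋ = 6; lat ⌊0.02339/0.00416667⌋ = 5.

FK77hs65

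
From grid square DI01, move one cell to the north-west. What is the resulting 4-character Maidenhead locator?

CI92

Longitude square 0; −1 → -1, wraps to 9, carry into field.
Longitude field D = 3; −1 → 2 = C.
Latitude square 1; +1 → 2.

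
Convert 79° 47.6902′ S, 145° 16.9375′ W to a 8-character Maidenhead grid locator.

Add 180° to longitude and 90° to latitude: 34.71771, 10.20516.
Field: 34.71771/20 → 1 → B, 10.20516/10 → 1 → B; chars BB.
Square: 14.71771/2 → 7, 0.20516/1 → 0; chars 70.
Subsquare: 0.71771/0.0833333 → 8 → i, 0.20516/0.0416667 → 4 → e; chars ie.
Extended square: 0.05104/0.00833333 → 6, 0.03850/0.00416667 → 9; chars 69.

BB70ie69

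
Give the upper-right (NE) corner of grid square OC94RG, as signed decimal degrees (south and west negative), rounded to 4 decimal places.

-65.7083, 119.5000

Field O=14, C=2: +14·20° lon, +2·10° lat → SW at lon 100°, lat -70°.
Square 9, 4: +9·2° lon, +4·1° lat → SW at lon 118°, lat -66°.
Subsquare r=17, g=6: +17·0.0833333° lon, +6·0.0416667° lat → SW at lon 119.417°, lat -65.75°.
Cell spans 0.0833333° lon × 0.0416667° lat. NE corner is SW corner plus one full cell.
latitude -65.7083, longitude 119.5000.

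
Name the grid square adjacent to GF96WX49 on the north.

Latitude extended square 9; +1 → 10, wraps to 0, carry into subsquare.
Latitude subsquare x = 23; +1 → 24, wraps to 0 = a, carry into square.
Latitude square 6; +1 → 7.
The longitude characters are unchanged.

GF97wa40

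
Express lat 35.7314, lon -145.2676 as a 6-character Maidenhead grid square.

Offset from 180°W / 90°S: lon 34.7324°, lat 125.7314°.
Field: 34.7324/20 → 1 → B, 125.7314/10 → 12 → M; chars BM.
Square: 14.7324/2 → 7, 5.7314/1 → 5; chars 75.
Subsquare: 0.7324/0.0833333 → 8 → i, 0.7314/0.0416667 → 17 → r; chars ir.

BM75ir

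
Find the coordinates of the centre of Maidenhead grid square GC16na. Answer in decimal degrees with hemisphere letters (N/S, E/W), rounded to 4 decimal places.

63.9792° S, 56.8750° W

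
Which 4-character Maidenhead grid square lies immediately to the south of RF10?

RE19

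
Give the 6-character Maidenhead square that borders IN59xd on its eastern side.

Longitude subsquare x = 23; +1 → 24, wraps to 0 = a, carry into square.
Longitude square 5; +1 → 6.
The latitude characters are unchanged.

IN69ad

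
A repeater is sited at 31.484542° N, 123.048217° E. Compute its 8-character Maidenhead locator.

Shift to the Maidenhead origin (180°W, 90°S): lon 303.04822, lat 121.48454.
Field: lon ⌊303.04822/20⌋ = 15 → P; lat ⌊121.48454/10⌋ = 12 → M.
Square: lon ⌊3.04822/2⌋ = 1; lat ⌊1.48454/1⌋ = 1.
Subsquare: lon ⌊1.04822/0.0833333⌋ = 12 → m; lat ⌊0.48454/0.0416667⌋ = 11 → l.
Extended square: lon ⌊0.04822/0.00833333⌋ = 5; lat ⌊0.02621/0.00416667⌋ = 6.

PM11ml56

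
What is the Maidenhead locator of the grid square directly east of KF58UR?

KF58vr

Longitude subsquare u = 20; +1 → 21 = v.
The latitude characters are unchanged.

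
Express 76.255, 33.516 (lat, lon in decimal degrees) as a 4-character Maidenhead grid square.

KQ66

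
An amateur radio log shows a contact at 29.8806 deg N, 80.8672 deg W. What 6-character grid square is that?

Add 180° to longitude and 90° to latitude: 99.1328, 119.8806.
Field (20°×10°, letters A–R): lon ⌊99.1328/20⌋ = 4 → E; lat ⌊119.8806/10⌋ = 11 → L.
Square (2°×1°, digits 0–9): lon ⌊19.1328/2⌋ = 9; lat ⌊9.8806/1⌋ = 9.
Subsquare (5′×2.5′, letters a–x): lon ⌊1.1328/0.0833333⌋ = 13 → n; lat ⌊0.8806/0.0416667⌋ = 21 → v.

EL99nv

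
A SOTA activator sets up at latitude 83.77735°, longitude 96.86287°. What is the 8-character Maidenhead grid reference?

NR83ks36

Shift to the Maidenhead origin (180°W, 90°S): lon 276.86287, lat 173.77735.
Field: lon ⌊276.86287/20⌋ = 13 → N; lat ⌊173.77735/10⌋ = 17 → R.
Square: lon ⌊16.86287/2⌋ = 8; lat ⌊3.77735/1⌋ = 3.
Subsquare: lon ⌊0.86287/0.0833333⌋ = 10 → k; lat ⌊0.77735/0.0416667⌋ = 18 → s.
Extended square: lon ⌊0.02954/0.00833333⌋ = 3; lat ⌊0.02735/0.00416667⌋ = 6.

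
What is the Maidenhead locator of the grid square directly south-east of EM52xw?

Longitude subsquare x = 23; +1 → 24, wraps to 0 = a, carry into square.
Longitude square 5; +1 → 6.
Latitude subsquare w = 22; −1 → 21 = v.

EM62av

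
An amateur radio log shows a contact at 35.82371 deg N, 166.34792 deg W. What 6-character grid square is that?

Offset from 180°W / 90°S: lon 13.6521°, lat 125.8237°.
Field: lon ⌊13.6521/20⌋ = 0 → A; lat ⌊125.8237/10⌋ = 12 → M.
Square: lon ⌊13.6521/2⌋ = 6; lat ⌊5.8237/1⌋ = 5.
Subsquare: lon ⌊1.6521/0.0833333⌋ = 19 → t; lat ⌊0.8237/0.0416667⌋ = 19 → t.

AM65tt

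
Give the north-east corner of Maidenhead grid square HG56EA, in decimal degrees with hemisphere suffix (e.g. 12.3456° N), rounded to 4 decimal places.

23.9583° S, 29.5833° W

Field H=7, G=6: +7·20° lon, +6·10° lat → SW at lon -40°, lat -30°.
Square 5, 6: +5·2° lon, +6·1° lat → SW at lon -30°, lat -24°.
Subsquare e=4, a=0: +4·0.0833333° lon, +0·0.0416667° lat → SW at lon -29.6667°, lat -24°.
Cell spans 0.0833333° lon × 0.0416667° lat. NE corner is SW corner plus one full cell.
latitude 23.9583° S, longitude 29.5833° W.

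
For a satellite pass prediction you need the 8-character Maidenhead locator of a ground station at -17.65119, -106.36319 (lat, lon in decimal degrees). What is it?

DH62ti63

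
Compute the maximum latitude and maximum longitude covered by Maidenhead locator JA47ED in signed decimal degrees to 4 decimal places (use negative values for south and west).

-82.8333, 8.4167

Field J=9, A=0: +9·20° lon, +0·10° lat → SW at lon 0°, lat -90°.
Square 4, 7: +4·2° lon, +7·1° lat → SW at lon 8°, lat -83°.
Subsquare e=4, d=3: +4·0.0833333° lon, +3·0.0416667° lat → SW at lon 8.33333°, lat -82.875°.
Cell spans 0.0833333° lon × 0.0416667° lat. NE corner is SW corner plus one full cell.
latitude -82.8333, longitude 8.4167.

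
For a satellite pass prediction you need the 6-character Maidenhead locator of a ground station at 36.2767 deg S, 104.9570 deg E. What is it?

OF23lr

Add 180° to longitude and 90° to latitude: 284.9570, 53.7233.
Field: 284.9570/20 → 14 → O, 53.7233/10 → 5 → F; chars OF.
Square: 4.9570/2 → 2, 3.7233/1 → 3; chars 23.
Subsquare: 0.9570/0.0833333 → 11 → l, 0.7233/0.0416667 → 17 → r; chars lr.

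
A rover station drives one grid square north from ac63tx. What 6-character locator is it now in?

Latitude subsquare x = 23; +1 → 24, wraps to 0 = a, carry into square.
Latitude square 3; +1 → 4.
The longitude characters are unchanged.

AC64ta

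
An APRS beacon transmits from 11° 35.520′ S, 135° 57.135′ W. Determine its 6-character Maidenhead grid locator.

CH28aj

Offset from 180°W / 90°S: lon 44.0478°, lat 78.4080°.
Field: lon ⌊44.0478/20⌋ = 2 → C; lat ⌊78.4080/10⌋ = 7 → H.
Square: lon ⌊4.0478/2⌋ = 2; lat ⌊8.4080/1⌋ = 8.
Subsquare: lon ⌊0.0478/0.0833333⌋ = 0 → a; lat ⌊0.4080/0.0416667⌋ = 9 → j.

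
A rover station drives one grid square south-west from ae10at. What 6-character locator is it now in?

AE00xs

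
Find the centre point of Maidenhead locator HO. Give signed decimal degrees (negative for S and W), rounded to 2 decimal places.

Field H=7, O=14: +7·20° lon, +14·10° lat → SW at lon -40°, lat 50°.
Cell spans 20° lon × 10° lat. Centre is SW corner plus half of each.
latitude 55.00, longitude -30.00.

55.00, -30.00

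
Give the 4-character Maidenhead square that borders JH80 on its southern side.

JG89

Latitude square 0; −1 → -1, wraps to 9, carry into field.
Latitude field H = 7; −1 → 6 = G.
The longitude characters are unchanged.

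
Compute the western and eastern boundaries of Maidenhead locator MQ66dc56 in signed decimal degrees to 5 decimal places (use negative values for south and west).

Field M=12, Q=16: +12·20° lon, +16·10° lat → SW at lon 60°, lat 70°.
Square 6, 6: +6·2° lon, +6·1° lat → SW at lon 72°, lat 76°.
Subsquare d=3, c=2: +3·0.0833333° lon, +2·0.0416667° lat → SW at lon 72.25°, lat 76.0833°.
Extended square 5, 6: +5·0.00833333° lon, +6·0.00416667° lat → SW at lon 72.2917°, lat 76.1083°.
Cell spans 0.00833333° lon × 0.00416667° lat.
west 72.29167, east 72.30000.

72.29167, 72.30000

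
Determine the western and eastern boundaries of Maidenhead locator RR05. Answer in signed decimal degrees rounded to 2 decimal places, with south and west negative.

Field R=17, R=17: +17·20° lon, +17·10° lat → SW at lon 160°, lat 80°.
Square 0, 5: +0·2° lon, +5·1° lat → SW at lon 160°, lat 85°.
Cell spans 2° lon × 1° lat.
west 160.00, east 162.00.

160.00, 162.00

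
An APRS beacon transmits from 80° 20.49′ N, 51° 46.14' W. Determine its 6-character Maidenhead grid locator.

Add 180° to longitude and 90° to latitude: 128.2310, 170.3415.
Field (20°×10°, letters A–R): 128.2310/20 → 6 → G, 170.3415/10 → 17 → R; chars GR.
Square (2°×1°, digits 0–9): 8.2310/2 → 4, 0.3415/1 → 0; chars 40.
Subsquare (5′×2.5′, letters a–x): 0.2310/0.0833333 → 2 → c, 0.3415/0.0416667 → 8 → i; chars ci.

GR40ci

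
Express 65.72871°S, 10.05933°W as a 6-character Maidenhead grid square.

IC44xg

Add 180° to longitude and 90° to latitude: 169.9407, 24.2713.
Field: lon ⌊169.9407/20⌋ = 8 → I; lat ⌊24.2713/10⌋ = 2 → C.
Square: lon ⌊9.9407/2⌋ = 4; lat ⌊4.2713/1⌋ = 4.
Subsquare: lon ⌊1.9407/0.0833333⌋ = 23 → x; lat ⌊0.2713/0.0416667⌋ = 6 → g.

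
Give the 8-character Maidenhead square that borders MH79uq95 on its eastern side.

Longitude extended square 9; +1 → 10, wraps to 0, carry into subsquare.
Longitude subsquare u = 20; +1 → 21 = v.
The latitude characters are unchanged.

MH79vq05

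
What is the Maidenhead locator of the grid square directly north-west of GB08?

FB99

Longitude square 0; −1 → -1, wraps to 9, carry into field.
Longitude field G = 6; −1 → 5 = F.
Latitude square 8; +1 → 9.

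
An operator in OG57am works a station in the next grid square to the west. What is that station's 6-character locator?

OG47xm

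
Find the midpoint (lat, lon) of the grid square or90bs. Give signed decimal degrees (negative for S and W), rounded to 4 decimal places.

80.7708, 118.1250

Field O=14, R=17: +14·20° lon, +17·10° lat → SW at lon 100°, lat 80°.
Square 9, 0: +9·2° lon, +0·1° lat → SW at lon 118°, lat 80°.
Subsquare b=1, s=18: +1·0.0833333° lon, +18·0.0416667° lat → SW at lon 118.083°, lat 80.75°.
Cell spans 0.0833333° lon × 0.0416667° lat. Centre is SW corner plus half of each.
latitude 80.7708, longitude 118.1250.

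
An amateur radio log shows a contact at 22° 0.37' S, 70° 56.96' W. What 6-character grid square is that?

FG47mx

Shift to the Maidenhead origin (180°W, 90°S): lon 109.0507, lat 67.9938.
Field: lon ⌊109.0507/20⌋ = 5 → F; lat ⌊67.9938/10⌋ = 6 → G.
Square: lon ⌊9.0507/2⌋ = 4; lat ⌊7.9938/1⌋ = 7.
Subsquare: lon ⌊1.0507/0.0833333⌋ = 12 → m; lat ⌊0.9938/0.0416667⌋ = 23 → x.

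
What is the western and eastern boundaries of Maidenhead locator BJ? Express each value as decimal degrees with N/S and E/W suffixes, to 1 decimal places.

160.0° W, 140.0° W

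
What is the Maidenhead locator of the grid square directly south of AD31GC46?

AD31gc45

Latitude extended square 6; −1 → 5.
The longitude characters are unchanged.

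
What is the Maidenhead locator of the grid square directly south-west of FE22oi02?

Longitude extended square 0; −1 → -1, wraps to 9, carry into subsquare.
Longitude subsquare o = 14; −1 → 13 = n.
Latitude extended square 2; −1 → 1.

FE22ni91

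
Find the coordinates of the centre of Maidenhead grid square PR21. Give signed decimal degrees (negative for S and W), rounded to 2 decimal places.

81.50, 125.00

Field P=15, R=17: +15·20° lon, +17·10° lat → SW at lon 120°, lat 80°.
Square 2, 1: +2·2° lon, +1·1° lat → SW at lon 124°, lat 81°.
Cell spans 2° lon × 1° lat. Centre is SW corner plus half of each.
latitude 81.50, longitude 125.00.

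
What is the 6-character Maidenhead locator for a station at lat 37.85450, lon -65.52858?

FM77fu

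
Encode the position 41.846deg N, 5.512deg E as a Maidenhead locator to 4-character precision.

JN21

Offset from 180°W / 90°S: lon 185.51°, lat 131.85°.
Field (20°×10°, letters A–R): lon ⌊185.51/20⌋ = 9 → J; lat ⌊131.85/10⌋ = 13 → N.
Square (2°×1°, digits 0–9): lon ⌊5.51/2⌋ = 2; lat ⌊1.85/1⌋ = 1.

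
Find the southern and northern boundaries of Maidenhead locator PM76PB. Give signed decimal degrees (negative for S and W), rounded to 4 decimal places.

Field P=15, M=12: +15·20° lon, +12·10° lat → SW at lon 120°, lat 30°.
Square 7, 6: +7·2° lon, +6·1° lat → SW at lon 134°, lat 36°.
Subsquare p=15, b=1: +15·0.0833333° lon, +1·0.0416667° lat → SW at lon 135.25°, lat 36.0417°.
Cell spans 0.0833333° lon × 0.0416667° lat.
south 36.0417, north 36.0833.

36.0417, 36.0833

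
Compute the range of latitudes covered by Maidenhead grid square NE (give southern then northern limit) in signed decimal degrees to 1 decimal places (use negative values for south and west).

-50.0, -40.0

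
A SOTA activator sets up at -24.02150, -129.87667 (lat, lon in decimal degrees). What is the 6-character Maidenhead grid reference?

Offset from 180°W / 90°S: lon 50.1233°, lat 65.9785°.
Field: lon ⌊50.1233/20⌋ = 2 → C; lat ⌊65.9785/10⌋ = 6 → G.
Square: lon ⌊10.1233/2⌋ = 5; lat ⌊5.9785/1⌋ = 5.
Subsquare: lon ⌊0.1233/0.0833333⌋ = 1 → b; lat ⌊0.9785/0.0416667⌋ = 23 → x.

CG55bx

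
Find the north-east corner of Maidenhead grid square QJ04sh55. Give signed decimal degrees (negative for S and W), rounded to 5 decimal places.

4.31667, 141.55000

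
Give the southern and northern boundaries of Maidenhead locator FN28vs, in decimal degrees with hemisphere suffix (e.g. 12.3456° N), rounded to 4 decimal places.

Field F=5, N=13: +5·20° lon, +13·10° lat → SW at lon -80°, lat 40°.
Square 2, 8: +2·2° lon, +8·1° lat → SW at lon -76°, lat 48°.
Subsquare v=21, s=18: +21·0.0833333° lon, +18·0.0416667° lat → SW at lon -74.25°, lat 48.75°.
Cell spans 0.0833333° lon × 0.0416667° lat.
south 48.7500° N, north 48.7917° N.

48.7500° N, 48.7917° N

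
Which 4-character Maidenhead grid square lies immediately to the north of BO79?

Latitude square 9; +1 → 10, wraps to 0, carry into field.
Latitude field O = 14; +1 → 15 = P.
The longitude characters are unchanged.

BP70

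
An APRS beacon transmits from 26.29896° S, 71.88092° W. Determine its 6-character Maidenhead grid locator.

FG43bq

Add 180° to longitude and 90° to latitude: 108.1191, 63.7010.
Field: 108.1191/20 → 5 → F, 63.7010/10 → 6 → G; chars FG.
Square: 8.1191/2 → 4, 3.7010/1 → 3; chars 43.
Subsquare: 0.1191/0.0833333 → 1 → b, 0.7010/0.0416667 → 16 → q; chars bq.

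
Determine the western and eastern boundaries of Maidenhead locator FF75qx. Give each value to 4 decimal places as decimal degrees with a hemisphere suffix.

64.6667° W, 64.5833° W

Field F=5, F=5: +5·20° lon, +5·10° lat → SW at lon -80°, lat -40°.
Square 7, 5: +7·2° lon, +5·1° lat → SW at lon -66°, lat -35°.
Subsquare q=16, x=23: +16·0.0833333° lon, +23·0.0416667° lat → SW at lon -64.6667°, lat -34.0417°.
Cell spans 0.0833333° lon × 0.0416667° lat.
west 64.6667° W, east 64.5833° W.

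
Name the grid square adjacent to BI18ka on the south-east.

BI17lx

Longitude subsquare k = 10; +1 → 11 = l.
Latitude subsquare a = 0; −1 → -1, wraps to 23 = x, carry into square.
Latitude square 8; −1 → 7.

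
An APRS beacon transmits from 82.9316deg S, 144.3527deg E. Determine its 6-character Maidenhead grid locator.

Add 180° to longitude and 90° to latitude: 324.3527, 7.0684.
Field: lon ⌊324.3527/20⌋ = 16 → Q; lat ⌊7.0684/10⌋ = 0 → A.
Square: lon ⌊4.3527/2⌋ = 2; lat ⌊7.0684/1⌋ = 7.
Subsquare: lon ⌊0.3527/0.0833333⌋ = 4 → e; lat ⌊0.0684/0.0416667⌋ = 1 → b.

QA27eb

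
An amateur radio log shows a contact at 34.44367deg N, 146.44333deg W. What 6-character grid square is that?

Shift to the Maidenhead origin (180°W, 90°S): lon 33.5567, lat 124.4437.
Field (20°×10°, letters A–R): 33.5567/20 → 1 → B, 124.4437/10 → 12 → M; chars BM.
Square (2°×1°, digits 0–9): 13.5567/2 → 6, 4.4437/1 → 4; chars 64.
Subsquare (5′×2.5′, letters a–x): 1.5567/0.0833333 → 18 → s, 0.4437/0.0416667 → 10 → k; chars sk.

BM64sk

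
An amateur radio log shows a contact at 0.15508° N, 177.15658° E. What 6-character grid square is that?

RJ80nd

Add 180° to longitude and 90° to latitude: 357.1566, 90.1551.
Field: 357.1566/20 → 17 → R, 90.1551/10 → 9 → J; chars RJ.
Square: 17.1566/2 → 8, 0.1551/1 → 0; chars 80.
Subsquare: 1.1566/0.0833333 → 13 → n, 0.1551/0.0416667 → 3 → d; chars nd.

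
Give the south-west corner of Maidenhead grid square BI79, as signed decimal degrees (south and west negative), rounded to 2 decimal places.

-1.00, -146.00

Field B=1, I=8: +1·20° lon, +8·10° lat → SW at lon -160°, lat -10°.
Square 7, 9: +7·2° lon, +9·1° lat → SW at lon -146°, lat -1°.
latitude -1.00, longitude -146.00.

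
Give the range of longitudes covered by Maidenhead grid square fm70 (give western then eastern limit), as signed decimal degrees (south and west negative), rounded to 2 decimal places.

-66.00, -64.00

Field F=5, M=12: +5·20° lon, +12·10° lat → SW at lon -80°, lat 30°.
Square 7, 0: +7·2° lon, +0·1° lat → SW at lon -66°, lat 30°.
Cell spans 2° lon × 1° lat.
west -66.00, east -64.00.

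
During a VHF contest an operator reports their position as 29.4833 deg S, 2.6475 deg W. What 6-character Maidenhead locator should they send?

IG80qm

Add 180° to longitude and 90° to latitude: 177.3525, 60.5167.
Field: lon ⌊177.3525/20⌋ = 8 → I; lat ⌊60.5167/10⌋ = 6 → G.
Square: lon ⌊17.3525/2⌋ = 8; lat ⌊0.5167/1⌋ = 0.
Subsquare: lon ⌊1.3525/0.0833333⌋ = 16 → q; lat ⌊0.5167/0.0416667⌋ = 12 → m.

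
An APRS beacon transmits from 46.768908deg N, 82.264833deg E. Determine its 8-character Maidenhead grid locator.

NN16ds14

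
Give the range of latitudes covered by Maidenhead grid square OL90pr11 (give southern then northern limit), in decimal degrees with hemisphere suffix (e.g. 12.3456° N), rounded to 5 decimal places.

20.71250° N, 20.71667° N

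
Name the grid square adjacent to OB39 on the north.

OC30

Latitude square 9; +1 → 10, wraps to 0, carry into field.
Latitude field B = 1; +1 → 2 = C.
The longitude characters are unchanged.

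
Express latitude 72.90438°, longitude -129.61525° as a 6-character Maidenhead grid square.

Offset from 180°W / 90°S: lon 50.3847°, lat 162.9044°.
Field (20°×10°, letters A–R): 50.3847/20 → 2 → C, 162.9044/10 → 16 → Q; chars CQ.
Square (2°×1°, digits 0–9): 10.3847/2 → 5, 2.9044/1 → 2; chars 52.
Subsquare (5′×2.5′, letters a–x): 0.3847/0.0833333 → 4 → e, 0.9044/0.0416667 → 21 → v; chars ev.

CQ52ev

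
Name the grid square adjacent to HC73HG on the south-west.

Longitude subsquare h = 7; −1 → 6 = g.
Latitude subsquare g = 6; −1 → 5 = f.

HC73gf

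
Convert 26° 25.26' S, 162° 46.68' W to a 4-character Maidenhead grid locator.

Offset from 180°W / 90°S: lon 17.22°, lat 63.58°.
Field: lon ⌊17.22/20⌋ = 0 → A; lat ⌊63.58/10⌋ = 6 → G.
Square: lon ⌊17.22/2⌋ = 8; lat ⌊3.58/1⌋ = 3.

AG83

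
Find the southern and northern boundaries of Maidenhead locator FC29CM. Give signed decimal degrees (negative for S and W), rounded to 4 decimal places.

-60.5000, -60.4583

Field F=5, C=2: +5·20° lon, +2·10° lat → SW at lon -80°, lat -70°.
Square 2, 9: +2·2° lon, +9·1° lat → SW at lon -76°, lat -61°.
Subsquare c=2, m=12: +2·0.0833333° lon, +12·0.0416667° lat → SW at lon -75.8333°, lat -60.5°.
Cell spans 0.0833333° lon × 0.0416667° lat.
south -60.5000, north -60.4583.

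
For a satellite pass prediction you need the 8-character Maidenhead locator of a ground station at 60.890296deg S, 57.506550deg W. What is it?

GC19fc96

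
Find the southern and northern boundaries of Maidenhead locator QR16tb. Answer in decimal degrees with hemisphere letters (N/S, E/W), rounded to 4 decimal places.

86.0417° N, 86.0833° N

Field Q=16, R=17: +16·20° lon, +17·10° lat → SW at lon 140°, lat 80°.
Square 1, 6: +1·2° lon, +6·1° lat → SW at lon 142°, lat 86°.
Subsquare t=19, b=1: +19·0.0833333° lon, +1·0.0416667° lat → SW at lon 143.583°, lat 86.0417°.
Cell spans 0.0833333° lon × 0.0416667° lat.
south 86.0417° N, north 86.0833° N.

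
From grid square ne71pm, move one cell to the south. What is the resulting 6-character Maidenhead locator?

NE71pl

Latitude subsquare m = 12; −1 → 11 = l.
The longitude characters are unchanged.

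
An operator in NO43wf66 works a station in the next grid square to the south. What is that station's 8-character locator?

NO43wf65

Latitude extended square 6; −1 → 5.
The longitude characters are unchanged.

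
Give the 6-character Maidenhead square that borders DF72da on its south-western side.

Longitude subsquare d = 3; −1 → 2 = c.
Latitude subsquare a = 0; −1 → -1, wraps to 23 = x, carry into square.
Latitude square 2; −1 → 1.

DF71cx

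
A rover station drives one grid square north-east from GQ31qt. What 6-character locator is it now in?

GQ31ru

Longitude subsquare q = 16; +1 → 17 = r.
Latitude subsquare t = 19; +1 → 20 = u.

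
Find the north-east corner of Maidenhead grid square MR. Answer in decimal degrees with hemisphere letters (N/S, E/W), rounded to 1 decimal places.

90.0° N, 80.0° E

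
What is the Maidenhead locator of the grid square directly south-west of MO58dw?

MO58cv

Longitude subsquare d = 3; −1 → 2 = c.
Latitude subsquare w = 22; −1 → 21 = v.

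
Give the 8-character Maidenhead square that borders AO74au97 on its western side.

AO74au87

Longitude extended square 9; −1 → 8.
The latitude characters are unchanged.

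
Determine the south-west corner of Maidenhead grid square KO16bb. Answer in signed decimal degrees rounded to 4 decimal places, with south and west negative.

56.0417, 22.0833

Field K=10, O=14: +10·20° lon, +14·10° lat → SW at lon 20°, lat 50°.
Square 1, 6: +1·2° lon, +6·1° lat → SW at lon 22°, lat 56°.
Subsquare b=1, b=1: +1·0.0833333° lon, +1·0.0416667° lat → SW at lon 22.0833°, lat 56.0417°.
latitude 56.0417, longitude 22.0833.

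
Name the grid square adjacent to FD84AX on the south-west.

Longitude subsquare a = 0; −1 → -1, wraps to 23 = x, carry into square.
Longitude square 8; −1 → 7.
Latitude subsquare x = 23; −1 → 22 = w.

FD74xw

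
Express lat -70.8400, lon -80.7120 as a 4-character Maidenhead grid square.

Offset from 180°W / 90°S: lon 99.29°, lat 19.16°.
Field: lon ⌊99.29/20⌋ = 4 → E; lat ⌊19.16/10⌋ = 1 → B.
Square: lon ⌊19.29/2⌋ = 9; lat ⌊9.16/1⌋ = 9.

EB99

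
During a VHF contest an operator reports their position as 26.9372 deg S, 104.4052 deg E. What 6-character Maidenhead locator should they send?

OG23eb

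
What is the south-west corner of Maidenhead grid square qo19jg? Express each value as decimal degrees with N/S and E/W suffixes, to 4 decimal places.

Field Q=16, O=14: +16·20° lon, +14·10° lat → SW at lon 140°, lat 50°.
Square 1, 9: +1·2° lon, +9·1° lat → SW at lon 142°, lat 59°.
Subsquare j=9, g=6: +9·0.0833333° lon, +6·0.0416667° lat → SW at lon 142.75°, lat 59.25°.
latitude 59.2500° N, longitude 142.7500° E.

59.2500° N, 142.7500° E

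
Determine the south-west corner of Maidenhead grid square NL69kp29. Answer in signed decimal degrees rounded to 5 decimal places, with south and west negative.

29.66250, 92.85000

Field N=13, L=11: +13·20° lon, +11·10° lat → SW at lon 80°, lat 20°.
Square 6, 9: +6·2° lon, +9·1° lat → SW at lon 92°, lat 29°.
Subsquare k=10, p=15: +10·0.0833333° lon, +15·0.0416667° lat → SW at lon 92.8333°, lat 29.625°.
Extended square 2, 9: +2·0.00833333° lon, +9·0.00416667° lat → SW at lon 92.85°, lat 29.6625°.
latitude 29.66250, longitude 92.85000.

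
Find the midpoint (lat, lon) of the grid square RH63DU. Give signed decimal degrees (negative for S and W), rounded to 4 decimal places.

Field R=17, H=7: +17·20° lon, +7·10° lat → SW at lon 160°, lat -20°.
Square 6, 3: +6·2° lon, +3·1° lat → SW at lon 172°, lat -17°.
Subsquare d=3, u=20: +3·0.0833333° lon, +20·0.0416667° lat → SW at lon 172.25°, lat -16.1667°.
Cell spans 0.0833333° lon × 0.0416667° lat. Centre is SW corner plus half of each.
latitude -16.1458, longitude 172.2917.

-16.1458, 172.2917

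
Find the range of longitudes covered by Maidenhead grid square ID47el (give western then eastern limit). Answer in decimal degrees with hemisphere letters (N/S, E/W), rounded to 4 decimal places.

11.6667° W, 11.5833° W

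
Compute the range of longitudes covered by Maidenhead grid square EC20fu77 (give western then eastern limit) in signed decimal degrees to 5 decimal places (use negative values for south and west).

-95.52500, -95.51667

Field E=4, C=2: +4·20° lon, +2·10° lat → SW at lon -100°, lat -70°.
Square 2, 0: +2·2° lon, +0·1° lat → SW at lon -96°, lat -70°.
Subsquare f=5, u=20: +5·0.0833333° lon, +20·0.0416667° lat → SW at lon -95.5833°, lat -69.1667°.
Extended square 7, 7: +7·0.00833333° lon, +7·0.00416667° lat → SW at lon -95.525°, lat -69.1375°.
Cell spans 0.00833333° lon × 0.00416667° lat.
west -95.52500, east -95.51667.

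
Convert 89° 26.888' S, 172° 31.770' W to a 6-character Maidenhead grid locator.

AA30rn

Offset from 180°W / 90°S: lon 7.4705°, lat 0.5519°.
Field: 7.4705/20 → 0 → A, 0.5519/10 → 0 → A; chars AA.
Square: 7.4705/2 → 3, 0.5519/1 → 0; chars 30.
Subsquare: 1.4705/0.0833333 → 17 → r, 0.5519/0.0416667 → 13 → n; chars rn.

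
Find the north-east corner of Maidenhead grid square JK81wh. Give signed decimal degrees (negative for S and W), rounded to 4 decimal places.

Field J=9, K=10: +9·20° lon, +10·10° lat → SW at lon 0°, lat 10°.
Square 8, 1: +8·2° lon, +1·1° lat → SW at lon 16°, lat 11°.
Subsquare w=22, h=7: +22·0.0833333° lon, +7·0.0416667° lat → SW at lon 17.8333°, lat 11.2917°.
Cell spans 0.0833333° lon × 0.0416667° lat. NE corner is SW corner plus one full cell.
latitude 11.3333, longitude 17.9167.

11.3333, 17.9167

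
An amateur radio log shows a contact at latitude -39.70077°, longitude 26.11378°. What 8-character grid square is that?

KF30bh31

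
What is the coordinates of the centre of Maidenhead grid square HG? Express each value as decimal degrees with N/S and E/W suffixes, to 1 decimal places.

25.0° S, 30.0° W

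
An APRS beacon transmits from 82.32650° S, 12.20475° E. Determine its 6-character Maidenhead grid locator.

Offset from 180°W / 90°S: lon 192.2047°, lat 7.6735°.
Field: lon ⌊192.2047/20⌋ = 9 → J; lat ⌊7.6735/10⌋ = 0 → A.
Square: lon ⌊12.2047/2⌋ = 6; lat ⌊7.6735/1⌋ = 7.
Subsquare: lon ⌊0.2047/0.0833333⌋ = 2 → c; lat ⌊0.6735/0.0416667⌋ = 16 → q.

JA67cq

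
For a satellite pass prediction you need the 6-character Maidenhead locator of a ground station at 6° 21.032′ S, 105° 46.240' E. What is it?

OI23vp

Shift to the Maidenhead origin (180°W, 90°S): lon 285.7707, lat 83.6495.
Field: lon ⌊285.7707/20⌋ = 14 → O; lat ⌊83.6495/10⌋ = 8 → I.
Square: lon ⌊5.7707/2⌋ = 2; lat ⌊3.6495/1⌋ = 3.
Subsquare: lon ⌊1.7707/0.0833333⌋ = 21 → v; lat ⌊0.6495/0.0416667⌋ = 15 → p.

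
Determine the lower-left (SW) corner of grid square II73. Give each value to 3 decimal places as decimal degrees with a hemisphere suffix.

Field I=8, I=8: +8·20° lon, +8·10° lat → SW at lon -20°, lat -10°.
Square 7, 3: +7·2° lon, +3·1° lat → SW at lon -6°, lat -7°.
latitude 7.000° S, longitude 6.000° W.

7.000° S, 6.000° W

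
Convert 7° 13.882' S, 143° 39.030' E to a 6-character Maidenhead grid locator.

QI12ts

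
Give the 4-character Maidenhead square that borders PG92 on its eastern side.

QG02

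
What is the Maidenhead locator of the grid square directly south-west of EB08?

DB97

Longitude square 0; −1 → -1, wraps to 9, carry into field.
Longitude field E = 4; −1 → 3 = D.
Latitude square 8; −1 → 7.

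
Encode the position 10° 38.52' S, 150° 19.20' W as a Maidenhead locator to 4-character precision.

BH49

Shift to the Maidenhead origin (180°W, 90°S): lon 29.68, lat 79.36.
Field (20°×10°, letters A–R): 29.68/20 → 1 → B, 79.36/10 → 7 → H; chars BH.
Square (2°×1°, digits 0–9): 9.68/2 → 4, 9.36/1 → 9; chars 49.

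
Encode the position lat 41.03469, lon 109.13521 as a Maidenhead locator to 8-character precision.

ON41na68

Add 180° to longitude and 90° to latitude: 289.13521, 131.03469.
Field: lon ⌊289.13521/20⌋ = 14 → O; lat ⌊131.03469/10⌋ = 13 → N.
Square: lon ⌊9.13521/2⌋ = 4; lat ⌊1.03469/1⌋ = 1.
Subsquare: lon ⌊1.13521/0.0833333⌋ = 13 → n; lat ⌊0.03469/0.0416667⌋ = 0 → a.
Extended square: lon ⌊0.05188/0.00833333⌋ = 6; lat ⌊0.03469/0.00416667⌋ = 8.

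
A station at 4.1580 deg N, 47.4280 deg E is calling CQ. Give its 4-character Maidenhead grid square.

Offset from 180°W / 90°S: lon 227.43°, lat 94.16°.
Field: 227.43/20 → 11 → L, 94.16/10 → 9 → J; chars LJ.
Square: 7.43/2 → 3, 4.16/1 → 4; chars 34.

LJ34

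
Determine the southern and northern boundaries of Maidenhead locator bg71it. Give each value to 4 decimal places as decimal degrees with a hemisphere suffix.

Field B=1, G=6: +1·20° lon, +6·10° lat → SW at lon -160°, lat -30°.
Square 7, 1: +7·2° lon, +1·1° lat → SW at lon -146°, lat -29°.
Subsquare i=8, t=19: +8·0.0833333° lon, +19·0.0416667° lat → SW at lon -145.333°, lat -28.2083°.
Cell spans 0.0833333° lon × 0.0416667° lat.
south 28.2083° S, north 28.1667° S.

28.2083° S, 28.1667° S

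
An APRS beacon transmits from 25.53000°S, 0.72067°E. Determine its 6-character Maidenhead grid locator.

JG04il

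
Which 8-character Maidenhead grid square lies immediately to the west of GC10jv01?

GC10iv91

Longitude extended square 0; −1 → -1, wraps to 9, carry into subsquare.
Longitude subsquare j = 9; −1 → 8 = i.
The latitude characters are unchanged.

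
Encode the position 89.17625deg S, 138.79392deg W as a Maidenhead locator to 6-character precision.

Shift to the Maidenhead origin (180°W, 90°S): lon 41.2061, lat 0.8238.
Field: 41.2061/20 → 2 → C, 0.8238/10 → 0 → A; chars CA.
Square: 1.2061/2 → 0, 0.8238/1 → 0; chars 00.
Subsquare: 1.2061/0.0833333 → 14 → o, 0.8238/0.0416667 → 19 → t; chars ot.

CA00ot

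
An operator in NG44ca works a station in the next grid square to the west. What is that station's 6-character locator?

NG44ba

Longitude subsquare c = 2; −1 → 1 = b.
The latitude characters are unchanged.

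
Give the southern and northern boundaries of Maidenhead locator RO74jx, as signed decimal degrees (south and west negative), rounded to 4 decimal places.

54.9583, 55.0000

Field R=17, O=14: +17·20° lon, +14·10° lat → SW at lon 160°, lat 50°.
Square 7, 4: +7·2° lon, +4·1° lat → SW at lon 174°, lat 54°.
Subsquare j=9, x=23: +9·0.0833333° lon, +23·0.0416667° lat → SW at lon 174.75°, lat 54.9583°.
Cell spans 0.0833333° lon × 0.0416667° lat.
south 54.9583, north 55.0000.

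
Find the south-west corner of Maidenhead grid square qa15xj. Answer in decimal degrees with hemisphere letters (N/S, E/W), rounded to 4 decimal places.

84.6250° S, 143.9167° E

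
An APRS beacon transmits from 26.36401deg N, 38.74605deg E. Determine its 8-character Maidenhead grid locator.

KL96ii97

Shift to the Maidenhead origin (180°W, 90°S): lon 218.74605, lat 116.36401.
Field (20°×10°, letters A–R): lon ⌊218.74605/20⌋ = 10 → K; lat ⌊116.36401/10⌋ = 11 → L.
Square (2°×1°, digits 0–9): lon ⌊18.74605/2⌋ = 9; lat ⌊6.36401/1⌋ = 6.
Subsquare (5′×2.5′, letters a–x): lon ⌊0.74605/0.0833333⌋ = 8 → i; lat ⌊0.36401/0.0416667⌋ = 8 → i.
Extended square (30″×15″, digits 0–9): lon ⌊0.07938/0.00833333⌋ = 9; lat ⌊0.03068/0.00416667⌋ = 7.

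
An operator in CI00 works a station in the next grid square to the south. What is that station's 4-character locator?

CH09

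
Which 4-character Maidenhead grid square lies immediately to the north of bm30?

BM31

Latitude square 0; +1 → 1.
The longitude characters are unchanged.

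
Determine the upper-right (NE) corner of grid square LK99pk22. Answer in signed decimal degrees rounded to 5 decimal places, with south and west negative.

Field L=11, K=10: +11·20° lon, +10·10° lat → SW at lon 40°, lat 10°.
Square 9, 9: +9·2° lon, +9·1° lat → SW at lon 58°, lat 19°.
Subsquare p=15, k=10: +15·0.0833333° lon, +10·0.0416667° lat → SW at lon 59.25°, lat 19.4167°.
Extended square 2, 2: +2·0.00833333° lon, +2·0.00416667° lat → SW at lon 59.2667°, lat 19.425°.
Cell spans 0.00833333° lon × 0.00416667° lat. NE corner is SW corner plus one full cell.
latitude 19.42917, longitude 59.27500.

19.42917, 59.27500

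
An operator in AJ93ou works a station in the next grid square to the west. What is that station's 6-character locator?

AJ93nu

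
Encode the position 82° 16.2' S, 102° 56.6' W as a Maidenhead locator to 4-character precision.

Add 180° to longitude and 90° to latitude: 77.06, 7.73.
Field: 77.06/20 → 3 → D, 7.73/10 → 0 → A; chars DA.
Square: 17.06/2 → 8, 7.73/1 → 7; chars 87.

DA87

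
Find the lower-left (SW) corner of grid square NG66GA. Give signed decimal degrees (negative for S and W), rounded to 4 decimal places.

Field N=13, G=6: +13·20° lon, +6·10° lat → SW at lon 80°, lat -30°.
Square 6, 6: +6·2° lon, +6·1° lat → SW at lon 92°, lat -24°.
Subsquare g=6, a=0: +6·0.0833333° lon, +0·0.0416667° lat → SW at lon 92.5°, lat -24°.
latitude -24.0000, longitude 92.5000.

-24.0000, 92.5000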